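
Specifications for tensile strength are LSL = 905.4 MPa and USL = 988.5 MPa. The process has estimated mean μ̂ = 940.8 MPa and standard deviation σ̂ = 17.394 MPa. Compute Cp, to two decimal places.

0.80

Cp = (USL − LSL) / (6σ̂) = (988.5 − 905.4) / (6 × 17.394) = 83.1000 / 104.3640 = 0.7963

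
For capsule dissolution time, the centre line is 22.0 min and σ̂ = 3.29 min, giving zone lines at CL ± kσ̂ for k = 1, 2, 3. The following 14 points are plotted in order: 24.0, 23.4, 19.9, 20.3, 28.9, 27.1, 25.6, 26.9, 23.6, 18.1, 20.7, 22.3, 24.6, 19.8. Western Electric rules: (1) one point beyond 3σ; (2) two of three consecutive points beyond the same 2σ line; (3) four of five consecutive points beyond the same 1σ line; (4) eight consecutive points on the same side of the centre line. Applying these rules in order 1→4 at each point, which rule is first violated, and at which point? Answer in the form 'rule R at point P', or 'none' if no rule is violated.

Zone of each point (C = within 1σ̂, B = 1σ̂–2σ̂, A = 2σ̂–3σ̂, * = beyond 3σ̂; sign = side of CL): 1:+C, 2:+C, 3:-C, 4:-C, 5:+A, 6:+B, 7:+B, 8:+B, 9:+C, 10:-B, 11:-C, 12:+C, 13:+C, 14:-C
Rule 3 (four of five consecutive points beyond the same 1σ limit) is satisfied at point 8.

rule 3 at point 8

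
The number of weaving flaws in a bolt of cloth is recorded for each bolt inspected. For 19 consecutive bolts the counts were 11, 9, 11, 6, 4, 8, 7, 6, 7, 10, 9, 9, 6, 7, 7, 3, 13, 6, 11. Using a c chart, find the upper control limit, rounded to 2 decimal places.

16.32

c̄ = (11 + 9 + 11 + 6 + 4 + 8 + 7 + 6 + 7 + 10 + 9 + 9 + 6 + 7 + 7 + 3 + 13 + 6 + 11) / 19 = 150 / 19 = 7.8947
UCL = c̄ + 3√c̄ = 7.8947 + 3 × √7.8947 = 7.8947 + 3 × 2.8098 = 16.3240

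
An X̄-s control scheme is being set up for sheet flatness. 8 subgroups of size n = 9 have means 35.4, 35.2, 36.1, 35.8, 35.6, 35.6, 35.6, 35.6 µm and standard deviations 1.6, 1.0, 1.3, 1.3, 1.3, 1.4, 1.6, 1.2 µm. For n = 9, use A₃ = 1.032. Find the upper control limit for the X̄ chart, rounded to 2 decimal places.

X̄̄ = (35.4 + 35.2 + 36.1 + 35.8 + 35.6 + 35.6 + 35.6 + 35.6) / 8 = 35.6125
s̄ = (1.6 + 1.0 + 1.3 + 1.3 + 1.3 + 1.4 + 1.6 + 1.2) / 8 = 1.3375
UCL = X̄̄ + A₃·s̄ = 35.6125 + 1.032 × 1.3375 = 36.9928

36.99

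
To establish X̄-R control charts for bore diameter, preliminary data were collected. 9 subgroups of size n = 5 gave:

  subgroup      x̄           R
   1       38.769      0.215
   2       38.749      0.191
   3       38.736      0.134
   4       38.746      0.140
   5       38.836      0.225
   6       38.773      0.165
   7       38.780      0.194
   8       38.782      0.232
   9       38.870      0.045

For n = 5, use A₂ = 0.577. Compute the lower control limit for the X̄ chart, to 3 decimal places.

X̄̄ = (38.769 + 38.749 + 38.736 + 38.746 + 38.836 + 38.773 + 38.780 + 38.782 + 38.870) / 9 = 349.0410 / 9 = 38.7823
R̄ = (0.215 + 0.191 + 0.134 + 0.140 + 0.225 + 0.165 + 0.194 + 0.232 + 0.045) / 9 = 1.5410 / 9 = 0.1712
LCL = X̄̄ − A₂·R̄ = 38.7823 − 0.577 × 0.1712 = 38.6835

38.684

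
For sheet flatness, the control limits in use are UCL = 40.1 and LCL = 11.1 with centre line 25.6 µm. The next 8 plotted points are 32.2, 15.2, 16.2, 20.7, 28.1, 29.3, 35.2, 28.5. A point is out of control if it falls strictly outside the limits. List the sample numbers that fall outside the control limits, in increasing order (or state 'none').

none

All 8 points lie within [11.1, 40.1].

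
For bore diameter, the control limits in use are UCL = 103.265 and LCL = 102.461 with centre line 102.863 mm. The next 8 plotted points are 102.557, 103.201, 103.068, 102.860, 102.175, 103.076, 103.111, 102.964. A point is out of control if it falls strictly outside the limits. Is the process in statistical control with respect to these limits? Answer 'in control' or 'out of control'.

out of control

Compare each point to [102.461, 103.265]: sample 5 = 102.175 < LCL.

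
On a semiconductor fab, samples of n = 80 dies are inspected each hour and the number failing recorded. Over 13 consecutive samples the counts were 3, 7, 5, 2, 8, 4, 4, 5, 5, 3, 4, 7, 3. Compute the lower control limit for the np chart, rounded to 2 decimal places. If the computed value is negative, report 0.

0.00

p̄ = Σdᵢ / (k·n) = 60 / (13 × 80) = 0.05769
LCL = np̄ − 3·√(np̄(1−p̄)) = 4.6154 − 3 × 2.0855 = -1.6410 → 0 (negative, so LCL = 0)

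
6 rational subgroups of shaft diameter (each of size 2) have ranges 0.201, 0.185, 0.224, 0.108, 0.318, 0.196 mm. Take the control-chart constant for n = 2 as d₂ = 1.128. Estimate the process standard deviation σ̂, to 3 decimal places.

R̄ = (0.201 + 0.185 + 0.224 + 0.108 + 0.318 + 0.196) / 6 = 0.2053
σ̂ = R̄ / d₂ = 0.2053 / 1.128 = 0.1820

0.182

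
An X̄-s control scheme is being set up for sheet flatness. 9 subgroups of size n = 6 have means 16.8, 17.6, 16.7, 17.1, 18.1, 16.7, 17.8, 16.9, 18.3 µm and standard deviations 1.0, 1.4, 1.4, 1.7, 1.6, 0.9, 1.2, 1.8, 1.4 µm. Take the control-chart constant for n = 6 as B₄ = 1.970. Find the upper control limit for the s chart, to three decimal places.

s̄ = (1.0 + 1.4 + 1.4 + 1.7 + 1.6 + 0.9 + 1.2 + 1.8 + 1.4) / 9 = 1.3778
UCL_s = B₄·s̄ = 1.970 × 1.3778 = 2.7142

2.714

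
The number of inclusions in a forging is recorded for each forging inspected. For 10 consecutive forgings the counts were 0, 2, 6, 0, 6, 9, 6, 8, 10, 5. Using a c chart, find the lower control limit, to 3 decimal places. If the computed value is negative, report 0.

c̄ = (0 + 2 + 6 + 0 + 6 + 9 + 6 + 8 + 10 + 5) / 10 = 52 / 10 = 5.2000
LCL = c̄ − 3√c̄ = 5.2000 − 3 × 2.2804 = -1.6411 → 0 (cannot be negative)

0.000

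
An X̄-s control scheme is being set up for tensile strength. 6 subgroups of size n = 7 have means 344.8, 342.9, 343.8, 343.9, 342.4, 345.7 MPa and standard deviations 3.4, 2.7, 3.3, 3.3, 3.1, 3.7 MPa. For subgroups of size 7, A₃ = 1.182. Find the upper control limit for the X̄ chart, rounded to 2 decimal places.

347.76

X̄̄ = (344.8 + 342.9 + 343.8 + 343.9 + 342.4 + 345.7) / 6 = 343.9167
s̄ = (3.4 + 2.7 + 3.3 + 3.3 + 3.1 + 3.7) / 6 = 3.2500
UCL = X̄̄ + A₃·s̄ = 343.9167 + 1.182 × 3.2500 = 347.7582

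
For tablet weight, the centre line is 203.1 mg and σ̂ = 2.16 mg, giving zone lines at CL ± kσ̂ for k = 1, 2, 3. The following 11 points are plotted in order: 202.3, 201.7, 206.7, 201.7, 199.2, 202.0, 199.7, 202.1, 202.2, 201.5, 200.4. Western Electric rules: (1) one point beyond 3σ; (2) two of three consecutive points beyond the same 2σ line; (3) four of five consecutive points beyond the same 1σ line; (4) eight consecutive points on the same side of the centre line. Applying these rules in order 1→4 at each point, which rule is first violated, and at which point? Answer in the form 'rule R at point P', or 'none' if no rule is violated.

Zone of each point (C = within 1σ̂, B = 1σ̂–2σ̂, A = 2σ̂–3σ̂, * = beyond 3σ̂; sign = side of CL): 1:-C, 2:-C, 3:+B, 4:-C, 5:-B, 6:-C, 7:-B, 8:-C, 9:-C, 10:-C, 11:-B
Rule 4 (eight consecutive points on the same side of the centre line) is satisfied at point 11.

rule 4 at point 11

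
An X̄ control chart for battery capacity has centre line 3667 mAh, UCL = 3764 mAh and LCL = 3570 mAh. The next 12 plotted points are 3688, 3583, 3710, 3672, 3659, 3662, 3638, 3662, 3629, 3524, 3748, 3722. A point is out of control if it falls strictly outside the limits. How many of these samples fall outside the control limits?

1

Compare each point to [3570, 3764]: sample 10 = 3524 < LCL.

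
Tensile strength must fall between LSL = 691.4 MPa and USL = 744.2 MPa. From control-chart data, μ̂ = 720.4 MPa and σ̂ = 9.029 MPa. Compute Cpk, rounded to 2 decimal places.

Cpu = (USL − μ̂) / (3σ̂) = (744.2 − 720.4) / (3 × 9.029) = 0.8787; Cpl = (μ̂ − LSL) / (3σ̂) = (720.4 − 691.4) / (3 × 9.029) = 1.0706; Cpk = min(Cpu, Cpl) = 0.8787

0.88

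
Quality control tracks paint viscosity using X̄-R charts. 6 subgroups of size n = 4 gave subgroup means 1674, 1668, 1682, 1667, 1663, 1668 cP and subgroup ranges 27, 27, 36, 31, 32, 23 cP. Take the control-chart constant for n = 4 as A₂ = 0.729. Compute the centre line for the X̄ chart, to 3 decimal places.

1670.333

X̄̄ = (1674 + 1668 + 1682 + 1667 + 1663 + 1668) / 6 = 10022.0000 / 6 = 1670.3333
CL = X̄̄ = 1670.3333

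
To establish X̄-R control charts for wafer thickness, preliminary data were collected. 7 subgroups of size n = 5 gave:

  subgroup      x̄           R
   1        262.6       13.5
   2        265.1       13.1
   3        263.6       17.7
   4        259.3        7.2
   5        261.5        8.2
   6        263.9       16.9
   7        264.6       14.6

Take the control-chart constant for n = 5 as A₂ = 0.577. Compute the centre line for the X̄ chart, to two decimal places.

262.94

X̄̄ = (262.6 + 265.1 + 263.6 + 259.3 + 261.5 + 263.9 + 264.6) / 7 = 1840.6000 / 7 = 262.9429
CL = X̄̄ = 262.9429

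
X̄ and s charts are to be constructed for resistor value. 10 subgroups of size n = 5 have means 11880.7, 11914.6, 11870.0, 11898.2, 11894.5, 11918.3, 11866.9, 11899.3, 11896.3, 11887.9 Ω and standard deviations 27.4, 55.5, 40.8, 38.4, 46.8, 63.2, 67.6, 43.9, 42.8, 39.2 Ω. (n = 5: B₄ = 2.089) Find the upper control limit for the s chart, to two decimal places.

s̄ = (27.4 + 55.5 + 40.8 + 38.4 + 46.8 + 63.2 + 67.6 + 43.9 + 42.8 + 39.2) / 10 = 46.5600
UCL_s = B₄·s̄ = 2.089 × 46.5600 = 97.2638

97.26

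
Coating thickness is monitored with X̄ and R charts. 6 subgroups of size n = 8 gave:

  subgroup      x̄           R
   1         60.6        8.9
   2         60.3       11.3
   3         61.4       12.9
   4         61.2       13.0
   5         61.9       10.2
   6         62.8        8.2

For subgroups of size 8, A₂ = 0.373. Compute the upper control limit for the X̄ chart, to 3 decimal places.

X̄̄ = (60.6 + 60.3 + 61.4 + 61.2 + 61.9 + 62.8) / 6 = 368.2000 / 6 = 61.3667
R̄ = (8.9 + 11.3 + 12.9 + 13.0 + 10.2 + 8.2) / 6 = 64.5000 / 6 = 10.7500
UCL = X̄̄ + A₂·R̄ = 61.3667 + 0.373 × 10.7500 = 65.3764

65.376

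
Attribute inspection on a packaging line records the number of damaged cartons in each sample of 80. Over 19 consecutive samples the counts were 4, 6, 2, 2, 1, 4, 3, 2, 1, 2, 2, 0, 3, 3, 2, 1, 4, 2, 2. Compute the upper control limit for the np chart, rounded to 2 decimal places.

7.02

p̄ = Σdᵢ / (k·n) = 46 / (19 × 80) = 0.03026
UCL = np̄ + 3·√(np̄(1−p̄)) = 2.4211 + 3 × √(2.4211×0.96974) = 2.4211 + 3 × 1.5322 = 7.0178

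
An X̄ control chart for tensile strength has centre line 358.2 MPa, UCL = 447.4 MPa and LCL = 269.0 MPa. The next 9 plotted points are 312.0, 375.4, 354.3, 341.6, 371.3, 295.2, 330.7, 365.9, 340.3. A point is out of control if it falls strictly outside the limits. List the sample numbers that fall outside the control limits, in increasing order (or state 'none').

All 9 points lie within [269.0, 447.4].

none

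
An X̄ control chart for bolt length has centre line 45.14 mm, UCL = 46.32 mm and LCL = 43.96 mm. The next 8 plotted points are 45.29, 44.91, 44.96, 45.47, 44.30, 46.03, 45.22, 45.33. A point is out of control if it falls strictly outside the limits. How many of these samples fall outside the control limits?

0

All 8 points lie within [43.96, 46.32].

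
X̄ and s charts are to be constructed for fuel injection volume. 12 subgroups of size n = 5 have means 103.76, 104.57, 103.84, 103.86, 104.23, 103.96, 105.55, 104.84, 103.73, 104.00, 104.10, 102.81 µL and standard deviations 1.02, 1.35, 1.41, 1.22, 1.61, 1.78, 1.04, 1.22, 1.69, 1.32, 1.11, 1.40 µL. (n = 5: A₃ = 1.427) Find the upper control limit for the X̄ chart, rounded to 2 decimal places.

X̄̄ = (103.76 + 104.57 + 103.84 + 103.86 + 104.23 + 103.96 + 105.55 + 104.84 + 103.73 + 104.00 + 104.10 + 102.81) / 12 = 104.1042
s̄ = (1.02 + 1.35 + 1.41 + 1.22 + 1.61 + 1.78 + 1.04 + 1.22 + 1.69 + 1.32 + 1.11 + 1.40) / 12 = 1.3475
UCL = X̄̄ + A₃·s̄ = 104.1042 + 1.427 × 1.3475 = 106.0270

106.03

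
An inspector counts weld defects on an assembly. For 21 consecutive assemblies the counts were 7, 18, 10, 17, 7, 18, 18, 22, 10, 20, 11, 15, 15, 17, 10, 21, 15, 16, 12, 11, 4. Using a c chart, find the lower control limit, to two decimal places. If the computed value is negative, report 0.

c̄ = (7 + 18 + 10 + 17 + 7 + 18 + 18 + 22 + 10 + 20 + 11 + 15 + 15 + 17 + 10 + 21 + 15 + 16 + 12 + 11 + 4) / 21 = 294 / 21 = 14.0000
LCL = c̄ − 3√c̄ = 14.0000 − 3 × 3.7417 = 2.7750

2.78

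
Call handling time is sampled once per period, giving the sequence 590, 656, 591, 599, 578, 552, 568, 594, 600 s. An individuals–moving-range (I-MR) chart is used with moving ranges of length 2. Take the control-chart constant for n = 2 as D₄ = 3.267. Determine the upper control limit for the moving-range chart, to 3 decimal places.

Moving ranges: 66, 65, 8, 21, 26, 16, 26, 6; M̄R̄ = 234.0000 / 8 = 29.2500
UCL_MR = D₄·M̄R̄ = 3.267 × 29.2500 = 95.5597

95.560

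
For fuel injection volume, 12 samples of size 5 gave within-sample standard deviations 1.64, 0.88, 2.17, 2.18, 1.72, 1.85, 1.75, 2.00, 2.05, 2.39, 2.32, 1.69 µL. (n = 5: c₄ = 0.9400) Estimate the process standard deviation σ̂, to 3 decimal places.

2.007

s̄ = (1.64 + 0.88 + 2.17 + 2.18 + 1.72 + 1.85 + 1.75 + 2.00 + 2.05 + 2.39 + 2.32 + 1.69) / 12 = 1.8867
σ̂ = s̄ / c₄ = 1.8867 / 0.9400 = 2.0071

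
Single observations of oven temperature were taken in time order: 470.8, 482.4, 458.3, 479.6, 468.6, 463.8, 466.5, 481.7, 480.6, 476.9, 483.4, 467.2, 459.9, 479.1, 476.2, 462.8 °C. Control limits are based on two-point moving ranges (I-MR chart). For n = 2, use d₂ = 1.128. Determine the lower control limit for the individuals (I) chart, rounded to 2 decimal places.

X̄ = (470.8 + 482.4 + 458.3 + 479.6 + 468.6 + 463.8 + 466.5 + 481.7 + 480.6 + 476.9 + 483.4 + 467.2 + 459.9 + 479.1 + 476.2 + 462.8) / 16 = 472.3625
Moving ranges: 11.6, 24.1, 21.3, 11.0, 4.8, 2.7, 15.2, 1.1, 3.7, 6.5, 16.2, 7.3, 19.2, 2.9, 13.4; M̄R̄ = 161.0000 / 15 = 10.7333
LCL = X̄ − 3·M̄R̄/d₂ = 472.3625 − 3 × 10.7333 / 1.128 = 443.8164

443.82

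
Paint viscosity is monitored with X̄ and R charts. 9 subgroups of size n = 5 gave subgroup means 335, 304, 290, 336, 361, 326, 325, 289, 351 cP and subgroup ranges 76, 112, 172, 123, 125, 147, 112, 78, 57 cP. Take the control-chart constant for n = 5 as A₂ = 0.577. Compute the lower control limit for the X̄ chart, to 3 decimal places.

259.872

X̄̄ = (335 + 304 + 290 + 336 + 361 + 326 + 325 + 289 + 351) / 9 = 2917.0000 / 9 = 324.1111
R̄ = (76 + 112 + 172 + 123 + 125 + 147 + 112 + 78 + 57) / 9 = 1002.0000 / 9 = 111.3333
LCL = X̄̄ − A₂·R̄ = 324.1111 − 0.577 × 111.3333 = 259.8718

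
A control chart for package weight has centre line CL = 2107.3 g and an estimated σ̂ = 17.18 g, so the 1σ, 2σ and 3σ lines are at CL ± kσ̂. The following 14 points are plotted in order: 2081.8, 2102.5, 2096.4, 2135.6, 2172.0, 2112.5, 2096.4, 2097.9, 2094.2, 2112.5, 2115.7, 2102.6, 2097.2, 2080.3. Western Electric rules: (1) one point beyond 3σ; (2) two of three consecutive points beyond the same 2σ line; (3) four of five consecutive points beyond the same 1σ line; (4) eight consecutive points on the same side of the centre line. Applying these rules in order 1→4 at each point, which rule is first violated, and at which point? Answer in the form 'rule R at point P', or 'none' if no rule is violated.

Zone of each point (C = within 1σ̂, B = 1σ̂–2σ̂, A = 2σ̂–3σ̂, * = beyond 3σ̂; sign = side of CL): 1:-B, 2:-C, 3:-C, 4:+B, 5:+*, 6:+C, 7:-C, 8:-C, 9:-C, 10:+C, 11:+C, 12:-C, 13:-C, 14:-B
Rule 1 (one point beyond the 3σ limits) is satisfied at point 5.

rule 1 at point 5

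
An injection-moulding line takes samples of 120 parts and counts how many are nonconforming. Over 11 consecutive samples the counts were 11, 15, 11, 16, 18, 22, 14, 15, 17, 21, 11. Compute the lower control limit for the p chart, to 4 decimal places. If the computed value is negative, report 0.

0.0376

p̄ = Σdᵢ / (k·n) = 171 / (11 × 120) = 0.12955
LCL = p̄ − 3·√(p̄(1−p̄)/n) = 0.12955 − 3 × 0.03065 = 0.03758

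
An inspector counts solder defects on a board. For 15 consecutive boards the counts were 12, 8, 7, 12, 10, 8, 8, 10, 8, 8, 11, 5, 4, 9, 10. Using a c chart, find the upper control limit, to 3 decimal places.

c̄ = (12 + 8 + 7 + 12 + 10 + 8 + 8 + 10 + 8 + 8 + 11 + 5 + 4 + 9 + 10) / 15 = 130 / 15 = 8.6667
UCL = c̄ + 3√c̄ = 8.6667 + 3 × √8.6667 = 8.6667 + 3 × 2.9439 = 17.4984

17.498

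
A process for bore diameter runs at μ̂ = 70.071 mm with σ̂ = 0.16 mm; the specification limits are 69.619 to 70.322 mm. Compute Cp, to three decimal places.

0.732

Cp = (USL − LSL) / (6σ̂) = (70.322 − 69.619) / (6 × 0.16) = 0.7030 / 0.9600 = 0.7323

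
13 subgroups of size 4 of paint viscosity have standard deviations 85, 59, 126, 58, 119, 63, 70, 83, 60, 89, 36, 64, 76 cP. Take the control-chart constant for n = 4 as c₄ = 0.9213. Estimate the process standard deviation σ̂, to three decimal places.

s̄ = (85 + 59 + 126 + 58 + 119 + 63 + 70 + 83 + 60 + 89 + 36 + 64 + 76) / 13 = 76.0000
σ̂ = s̄ / c₄ = 76.0000 / 0.9213 = 82.4921

82.492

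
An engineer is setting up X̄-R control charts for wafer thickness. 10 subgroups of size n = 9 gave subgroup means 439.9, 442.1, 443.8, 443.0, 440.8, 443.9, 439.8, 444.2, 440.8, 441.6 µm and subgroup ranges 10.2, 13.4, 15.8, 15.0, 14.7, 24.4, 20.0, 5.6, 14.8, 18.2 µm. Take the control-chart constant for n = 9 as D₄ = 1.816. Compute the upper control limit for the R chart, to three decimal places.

R̄ = (10.2 + 13.4 + 15.8 + 15.0 + 14.7 + 24.4 + 20.0 + 5.6 + 14.8 + 18.2) / 10 = 152.1000 / 10 = 15.2100
UCL_R = D₄·R̄ = 1.816 × 15.2100 = 27.6214

27.621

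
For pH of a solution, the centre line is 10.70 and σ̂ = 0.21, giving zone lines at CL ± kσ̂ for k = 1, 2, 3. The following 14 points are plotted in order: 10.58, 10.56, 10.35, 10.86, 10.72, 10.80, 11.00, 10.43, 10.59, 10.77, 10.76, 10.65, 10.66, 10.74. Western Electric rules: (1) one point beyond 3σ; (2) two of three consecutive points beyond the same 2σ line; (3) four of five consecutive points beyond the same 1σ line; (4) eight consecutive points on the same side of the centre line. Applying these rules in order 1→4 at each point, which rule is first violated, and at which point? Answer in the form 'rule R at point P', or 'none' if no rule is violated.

none

Zone of each point (C = within 1σ̂, B = 1σ̂–2σ̂, A = 2σ̂–3σ̂, * = beyond 3σ̂; sign = side of CL): 1:-C, 2:-C, 3:-B, 4:+C, 5:+C, 6:+C, 7:+B, 8:-B, 9:-C, 10:+C, 11:+C, 12:-C, 13:-C, 14:+C
No rule fires across all 14 points.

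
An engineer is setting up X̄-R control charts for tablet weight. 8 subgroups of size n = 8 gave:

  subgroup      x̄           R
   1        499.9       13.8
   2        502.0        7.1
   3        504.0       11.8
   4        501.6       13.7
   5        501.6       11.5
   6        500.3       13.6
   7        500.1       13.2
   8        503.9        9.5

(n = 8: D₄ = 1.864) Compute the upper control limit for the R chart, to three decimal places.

21.949

R̄ = (13.8 + 7.1 + 11.8 + 13.7 + 11.5 + 13.6 + 13.2 + 9.5) / 8 = 94.2000 / 8 = 11.7750
UCL_R = D₄·R̄ = 1.864 × 11.7750 = 21.9486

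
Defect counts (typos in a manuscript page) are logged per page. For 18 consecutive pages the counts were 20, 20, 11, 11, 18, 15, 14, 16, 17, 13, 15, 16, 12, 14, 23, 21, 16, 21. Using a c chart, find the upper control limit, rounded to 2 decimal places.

c̄ = (20 + 20 + 11 + 11 + 18 + 15 + 14 + 16 + 17 + 13 + 15 + 16 + 12 + 14 + 23 + 21 + 16 + 21) / 18 = 293 / 18 = 16.2778
UCL = c̄ + 3√c̄ = 16.2778 + 3 × √16.2778 = 16.2778 + 3 × 4.0346 = 28.3815

28.38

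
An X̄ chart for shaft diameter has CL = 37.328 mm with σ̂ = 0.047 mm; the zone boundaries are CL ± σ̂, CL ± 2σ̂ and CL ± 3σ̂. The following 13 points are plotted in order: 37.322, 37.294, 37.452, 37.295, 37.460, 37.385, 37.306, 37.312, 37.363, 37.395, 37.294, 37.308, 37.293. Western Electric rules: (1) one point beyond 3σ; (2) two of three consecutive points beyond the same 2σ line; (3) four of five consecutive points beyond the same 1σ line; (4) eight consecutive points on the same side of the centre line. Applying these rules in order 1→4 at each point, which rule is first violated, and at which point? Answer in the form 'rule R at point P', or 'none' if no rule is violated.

Zone of each point (C = within 1σ̂, B = 1σ̂–2σ̂, A = 2σ̂–3σ̂, * = beyond 3σ̂; sign = side of CL): 1:-C, 2:-C, 3:+A, 4:-C, 5:+A, 6:+B, 7:-C, 8:-C, 9:+C, 10:+B, 11:-C, 12:-C, 13:-C
Rule 2 (two of three consecutive points beyond the same 2σ limit) is satisfied at point 5.

rule 2 at point 5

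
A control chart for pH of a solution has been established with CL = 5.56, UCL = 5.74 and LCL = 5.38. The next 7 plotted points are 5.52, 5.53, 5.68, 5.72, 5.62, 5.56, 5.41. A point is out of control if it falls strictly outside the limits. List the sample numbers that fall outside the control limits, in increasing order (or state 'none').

All 7 points lie within [5.38, 5.74].

none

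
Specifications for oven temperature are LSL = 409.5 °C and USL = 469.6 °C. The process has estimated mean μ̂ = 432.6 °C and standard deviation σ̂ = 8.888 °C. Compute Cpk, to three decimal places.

0.866

Cpu = (USL − μ̂) / (3σ̂) = (469.6 − 432.6) / (3 × 8.888) = 1.3876; Cpl = (μ̂ − LSL) / (3σ̂) = (432.6 − 409.5) / (3 × 8.888) = 0.8663; Cpk = min(Cpu, Cpl) = 0.8663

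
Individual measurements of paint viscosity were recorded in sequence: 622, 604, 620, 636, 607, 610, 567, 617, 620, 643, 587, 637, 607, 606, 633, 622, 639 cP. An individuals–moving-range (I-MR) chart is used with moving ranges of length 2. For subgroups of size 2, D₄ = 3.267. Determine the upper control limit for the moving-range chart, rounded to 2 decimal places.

80.25

Moving ranges: 18, 16, 16, 29, 3, 43, 50, 3, 23, 56, 50, 30, 1, 27, 11, 17; M̄R̄ = 393.0000 / 16 = 24.5625
UCL_MR = D₄·M̄R̄ = 3.267 × 24.5625 = 80.2457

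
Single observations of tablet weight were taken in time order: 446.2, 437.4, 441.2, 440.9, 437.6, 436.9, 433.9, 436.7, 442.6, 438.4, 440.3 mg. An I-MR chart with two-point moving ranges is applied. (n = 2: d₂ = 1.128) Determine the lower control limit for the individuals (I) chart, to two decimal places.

X̄ = (446.2 + 437.4 + 441.2 + 440.9 + 437.6 + 436.9 + 433.9 + 436.7 + 442.6 + 438.4 + 440.3) / 11 = 439.2818
Moving ranges: 8.8, 3.8, 0.3, 3.3, 0.7, 3.0, 2.8, 5.9, 4.2, 1.9; M̄R̄ = 34.7000 / 10 = 3.4700
LCL = X̄ − 3·M̄R̄/d₂ = 439.2818 − 3 × 3.4700 / 1.128 = 430.0531

430.05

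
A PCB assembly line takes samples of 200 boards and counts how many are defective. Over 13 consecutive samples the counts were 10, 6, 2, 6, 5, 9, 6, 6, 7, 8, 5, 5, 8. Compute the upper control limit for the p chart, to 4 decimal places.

p̄ = Σdᵢ / (k·n) = 83 / (13 × 200) = 0.03192
UCL = p̄ + 3·√(p̄(1−p̄)/n) = 0.03192 + 3 × √(0.03192×0.96808/200) = 0.03192 + 3 × 0.01243 = 0.06921

0.0692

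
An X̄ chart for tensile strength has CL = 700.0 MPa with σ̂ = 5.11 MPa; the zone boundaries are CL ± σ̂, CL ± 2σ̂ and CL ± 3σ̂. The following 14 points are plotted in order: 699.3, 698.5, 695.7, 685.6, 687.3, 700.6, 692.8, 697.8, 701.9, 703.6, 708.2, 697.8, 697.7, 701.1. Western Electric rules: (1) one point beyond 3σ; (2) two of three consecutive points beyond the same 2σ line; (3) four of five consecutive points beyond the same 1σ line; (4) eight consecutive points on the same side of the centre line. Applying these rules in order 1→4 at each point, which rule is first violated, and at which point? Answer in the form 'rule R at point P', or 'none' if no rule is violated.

Zone of each point (C = within 1σ̂, B = 1σ̂–2σ̂, A = 2σ̂–3σ̂, * = beyond 3σ̂; sign = side of CL): 1:-C, 2:-C, 3:-C, 4:-A, 5:-A, 6:+C, 7:-B, 8:-C, 9:+C, 10:+C, 11:+B, 12:-C, 13:-C, 14:+C
Rule 2 (two of three consecutive points beyond the same 2σ limit) is satisfied at point 5.

rule 2 at point 5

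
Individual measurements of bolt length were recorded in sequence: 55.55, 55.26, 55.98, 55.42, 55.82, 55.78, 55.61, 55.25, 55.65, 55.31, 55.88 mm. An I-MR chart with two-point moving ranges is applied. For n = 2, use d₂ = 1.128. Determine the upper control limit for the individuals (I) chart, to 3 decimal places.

56.616

X̄ = (55.55 + 55.26 + 55.98 + 55.42 + 55.82 + 55.78 + 55.61 + 55.25 + 55.65 + 55.31 + 55.88) / 11 = 55.5918
Moving ranges: 0.29, 0.72, 0.56, 0.40, 0.04, 0.17, 0.36, 0.40, 0.34, 0.57; M̄R̄ = 3.8500 / 10 = 0.3850
UCL = X̄ + 3·M̄R̄/d₂ = 55.5918 + 3 × 0.3850 / 1.128 = 56.6158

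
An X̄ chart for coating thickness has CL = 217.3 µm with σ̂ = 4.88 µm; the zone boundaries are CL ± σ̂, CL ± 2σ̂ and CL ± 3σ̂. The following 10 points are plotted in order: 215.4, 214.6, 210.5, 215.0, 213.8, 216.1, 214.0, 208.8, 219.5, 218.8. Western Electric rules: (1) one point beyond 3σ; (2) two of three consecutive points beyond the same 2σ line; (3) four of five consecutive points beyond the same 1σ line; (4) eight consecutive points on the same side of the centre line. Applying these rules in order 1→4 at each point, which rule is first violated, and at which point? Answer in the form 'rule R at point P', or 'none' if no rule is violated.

rule 4 at point 8

Zone of each point (C = within 1σ̂, B = 1σ̂–2σ̂, A = 2σ̂–3σ̂, * = beyond 3σ̂; sign = side of CL): 1:-C, 2:-C, 3:-B, 4:-C, 5:-C, 6:-C, 7:-C, 8:-B, 9:+C, 10:+C
Rule 4 (eight consecutive points on the same side of the centre line) is satisfied at point 8.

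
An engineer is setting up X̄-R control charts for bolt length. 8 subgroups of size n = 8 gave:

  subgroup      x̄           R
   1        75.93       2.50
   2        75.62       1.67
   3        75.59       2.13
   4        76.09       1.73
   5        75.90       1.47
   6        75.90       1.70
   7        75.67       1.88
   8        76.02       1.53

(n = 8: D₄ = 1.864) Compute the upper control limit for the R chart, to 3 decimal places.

3.404

R̄ = (2.50 + 1.67 + 2.13 + 1.73 + 1.47 + 1.70 + 1.88 + 1.53) / 8 = 14.6100 / 8 = 1.8262
UCL_R = D₄·R̄ = 1.864 × 1.8262 = 3.4041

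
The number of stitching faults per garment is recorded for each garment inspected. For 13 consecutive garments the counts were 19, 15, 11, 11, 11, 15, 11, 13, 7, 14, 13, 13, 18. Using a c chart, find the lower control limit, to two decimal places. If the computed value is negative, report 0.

c̄ = (19 + 15 + 11 + 11 + 11 + 15 + 11 + 13 + 7 + 14 + 13 + 13 + 18) / 13 = 171 / 13 = 13.1538
LCL = c̄ − 3√c̄ = 13.1538 − 3 × 3.6268 = 2.2734

2.27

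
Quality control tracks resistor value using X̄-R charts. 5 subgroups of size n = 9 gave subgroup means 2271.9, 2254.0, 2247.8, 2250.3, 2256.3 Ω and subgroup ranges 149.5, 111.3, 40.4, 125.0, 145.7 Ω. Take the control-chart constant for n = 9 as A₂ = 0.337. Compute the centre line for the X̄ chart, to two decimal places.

X̄̄ = (2271.9 + 2254.0 + 2247.8 + 2250.3 + 2256.3) / 5 = 11280.3000 / 5 = 2256.0600
CL = X̄̄ = 2256.0600

2256.06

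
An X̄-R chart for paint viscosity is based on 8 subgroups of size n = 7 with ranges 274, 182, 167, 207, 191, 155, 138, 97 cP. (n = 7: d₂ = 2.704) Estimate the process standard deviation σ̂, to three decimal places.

R̄ = (274 + 182 + 167 + 207 + 191 + 155 + 138 + 97) / 8 = 176.3750
σ̂ = R̄ / d₂ = 176.3750 / 2.704 = 65.2274

65.227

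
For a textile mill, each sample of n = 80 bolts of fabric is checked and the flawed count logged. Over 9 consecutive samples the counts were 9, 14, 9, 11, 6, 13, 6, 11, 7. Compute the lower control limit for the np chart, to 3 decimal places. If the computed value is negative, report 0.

0.853

p̄ = Σdᵢ / (k·n) = 86 / (9 × 80) = 0.11944
LCL = np̄ − 3·√(np̄(1−p̄)) = 9.5556 − 3 × 2.9007 = 0.8534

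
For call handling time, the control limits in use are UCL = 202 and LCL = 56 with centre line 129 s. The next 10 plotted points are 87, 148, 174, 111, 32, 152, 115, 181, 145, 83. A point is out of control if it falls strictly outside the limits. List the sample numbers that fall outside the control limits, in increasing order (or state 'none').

5

Compare each point to [56, 202]: sample 5 = 32 < LCL.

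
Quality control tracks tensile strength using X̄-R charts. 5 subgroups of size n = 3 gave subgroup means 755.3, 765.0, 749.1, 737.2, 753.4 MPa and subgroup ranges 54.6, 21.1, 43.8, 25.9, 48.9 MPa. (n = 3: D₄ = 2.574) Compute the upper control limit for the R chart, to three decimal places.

R̄ = (54.6 + 21.1 + 43.8 + 25.9 + 48.9) / 5 = 194.3000 / 5 = 38.8600
UCL_R = D₄·R̄ = 2.574 × 38.8600 = 100.0256

100.026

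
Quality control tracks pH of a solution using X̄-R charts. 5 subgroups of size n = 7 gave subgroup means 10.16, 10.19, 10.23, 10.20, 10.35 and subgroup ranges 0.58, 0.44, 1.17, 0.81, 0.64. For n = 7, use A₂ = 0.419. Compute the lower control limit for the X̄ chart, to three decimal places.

9.921

X̄̄ = (10.16 + 10.19 + 10.23 + 10.20 + 10.35) / 5 = 51.1300 / 5 = 10.2260
R̄ = (0.58 + 0.44 + 1.17 + 0.81 + 0.64) / 5 = 3.6400 / 5 = 0.7280
LCL = X̄̄ − A₂·R̄ = 10.2260 − 0.419 × 0.7280 = 9.9210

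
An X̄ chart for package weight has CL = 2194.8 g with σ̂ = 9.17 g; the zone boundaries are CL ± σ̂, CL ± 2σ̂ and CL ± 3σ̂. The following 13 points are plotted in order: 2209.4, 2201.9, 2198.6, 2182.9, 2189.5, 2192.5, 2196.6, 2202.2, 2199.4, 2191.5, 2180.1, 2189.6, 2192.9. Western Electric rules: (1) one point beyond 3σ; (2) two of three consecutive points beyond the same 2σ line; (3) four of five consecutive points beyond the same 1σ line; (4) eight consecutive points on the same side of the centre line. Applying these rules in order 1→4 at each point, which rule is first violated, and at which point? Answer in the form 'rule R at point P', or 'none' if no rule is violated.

Zone of each point (C = within 1σ̂, B = 1σ̂–2σ̂, A = 2σ̂–3σ̂, * = beyond 3σ̂; sign = side of CL): 1:+B, 2:+C, 3:+C, 4:-B, 5:-C, 6:-C, 7:+C, 8:+C, 9:+C, 10:-C, 11:-B, 12:-C, 13:-C
No rule fires across all 13 points.

none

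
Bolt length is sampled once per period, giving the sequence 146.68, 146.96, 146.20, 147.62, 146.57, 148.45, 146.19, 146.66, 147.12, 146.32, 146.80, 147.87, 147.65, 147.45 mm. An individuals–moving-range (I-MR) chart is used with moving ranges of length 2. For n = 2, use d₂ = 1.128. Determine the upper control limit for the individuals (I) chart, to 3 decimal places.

149.361

X̄ = (146.68 + 146.96 + 146.20 + 147.62 + 146.57 + 148.45 + 146.19 + 146.66 + 147.12 + 146.32 + 146.80 + 147.87 + 147.65 + 147.45) / 14 = 147.0386
Moving ranges: 0.28, 0.76, 1.42, 1.05, 1.88, 2.26, 0.47, 0.46, 0.80, 0.48, 1.07, 0.22, 0.20; M̄R̄ = 11.3500 / 13 = 0.8731
UCL = X̄ + 3·M̄R̄/d₂ = 147.0386 + 3 × 0.8731 / 1.128 = 149.3606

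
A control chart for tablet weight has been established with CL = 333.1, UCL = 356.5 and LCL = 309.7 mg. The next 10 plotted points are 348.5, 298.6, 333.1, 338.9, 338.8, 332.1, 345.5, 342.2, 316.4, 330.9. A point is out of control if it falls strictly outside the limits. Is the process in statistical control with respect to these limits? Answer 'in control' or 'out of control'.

out of control

Compare each point to [309.7, 356.5]: sample 2 = 298.6 < LCL.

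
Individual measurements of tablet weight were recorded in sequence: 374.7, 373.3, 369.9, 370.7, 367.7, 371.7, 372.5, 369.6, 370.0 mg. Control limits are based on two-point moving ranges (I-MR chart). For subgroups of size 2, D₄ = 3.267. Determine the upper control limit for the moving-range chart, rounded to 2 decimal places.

Moving ranges: 1.4, 3.4, 0.8, 3.0, 4.0, 0.8, 2.9, 0.4; M̄R̄ = 16.7000 / 8 = 2.0875
UCL_MR = D₄·M̄R̄ = 3.267 × 2.0875 = 6.8199

6.82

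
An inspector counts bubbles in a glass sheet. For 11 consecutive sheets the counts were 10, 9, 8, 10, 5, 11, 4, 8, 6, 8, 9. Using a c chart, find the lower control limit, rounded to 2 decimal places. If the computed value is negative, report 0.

0.00

c̄ = (10 + 9 + 8 + 10 + 5 + 11 + 4 + 8 + 6 + 8 + 9) / 11 = 88 / 11 = 8.0000
LCL = c̄ − 3√c̄ = 8.0000 − 3 × 2.8284 = -0.4853 → 0 (cannot be negative)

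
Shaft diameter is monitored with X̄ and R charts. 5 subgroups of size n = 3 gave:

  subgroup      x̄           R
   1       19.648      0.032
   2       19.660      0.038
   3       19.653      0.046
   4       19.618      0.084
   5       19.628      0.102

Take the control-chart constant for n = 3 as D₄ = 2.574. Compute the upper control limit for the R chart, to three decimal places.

R̄ = (0.032 + 0.038 + 0.046 + 0.084 + 0.102) / 5 = 0.3020 / 5 = 0.0604
UCL_R = D₄·R̄ = 2.574 × 0.0604 = 0.1555

0.155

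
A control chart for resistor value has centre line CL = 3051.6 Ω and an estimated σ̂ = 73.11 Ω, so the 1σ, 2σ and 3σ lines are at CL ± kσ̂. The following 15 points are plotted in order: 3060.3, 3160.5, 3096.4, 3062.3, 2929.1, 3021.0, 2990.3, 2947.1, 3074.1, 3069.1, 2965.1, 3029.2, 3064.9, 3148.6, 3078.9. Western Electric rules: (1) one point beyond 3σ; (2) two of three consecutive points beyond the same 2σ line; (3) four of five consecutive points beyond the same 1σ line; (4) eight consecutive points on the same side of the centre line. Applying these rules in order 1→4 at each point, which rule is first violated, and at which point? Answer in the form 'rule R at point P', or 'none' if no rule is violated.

Zone of each point (C = within 1σ̂, B = 1σ̂–2σ̂, A = 2σ̂–3σ̂, * = beyond 3σ̂; sign = side of CL): 1:+C, 2:+B, 3:+C, 4:+C, 5:-B, 6:-C, 7:-C, 8:-B, 9:+C, 10:+C, 11:-B, 12:-C, 13:+C, 14:+B, 15:+C
No rule fires across all 15 points.

none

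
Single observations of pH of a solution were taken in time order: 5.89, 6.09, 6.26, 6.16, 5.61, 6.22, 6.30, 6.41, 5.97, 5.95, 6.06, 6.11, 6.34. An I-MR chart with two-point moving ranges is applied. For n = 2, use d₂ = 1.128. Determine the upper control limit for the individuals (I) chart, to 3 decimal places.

X̄ = (5.89 + 6.09 + 6.26 + 6.16 + 5.61 + 6.22 + 6.30 + 6.41 + 5.97 + 5.95 + 6.06 + 6.11 + 6.34) / 13 = 6.1054
Moving ranges: 0.20, 0.17, 0.10, 0.55, 0.61, 0.08, 0.11, 0.44, 0.02, 0.11, 0.05, 0.23; M̄R̄ = 2.6700 / 12 = 0.2225
UCL = X̄ + 3·M̄R̄/d₂ = 6.1054 + 3 × 0.2225 / 1.128 = 6.6971

6.697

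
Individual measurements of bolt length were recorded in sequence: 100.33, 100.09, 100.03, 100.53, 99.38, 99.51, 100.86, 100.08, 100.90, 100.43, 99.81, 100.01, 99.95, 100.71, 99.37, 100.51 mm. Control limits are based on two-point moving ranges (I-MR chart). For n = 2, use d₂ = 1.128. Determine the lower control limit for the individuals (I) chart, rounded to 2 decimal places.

X̄ = (100.33 + 100.09 + 100.03 + 100.53 + 99.38 + 99.51 + 100.86 + 100.08 + 100.90 + 100.43 + 99.81 + 100.01 + 99.95 + 100.71 + 99.37 + 100.51) / 16 = 100.1562
Moving ranges: 0.24, 0.06, 0.50, 1.15, 0.13, 1.35, 0.78, 0.82, 0.47, 0.62, 0.20, 0.06, 0.76, 1.34, 1.14; M̄R̄ = 9.6200 / 15 = 0.6413
LCL = X̄ − 3·M̄R̄/d₂ = 100.1562 − 3 × 0.6413 / 1.128 = 98.4506

98.45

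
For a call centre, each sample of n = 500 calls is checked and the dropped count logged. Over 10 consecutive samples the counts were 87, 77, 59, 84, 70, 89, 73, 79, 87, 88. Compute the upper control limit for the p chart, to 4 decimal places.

p̄ = Σdᵢ / (k·n) = 793 / (10 × 500) = 0.15860
UCL = p̄ + 3·√(p̄(1−p̄)/n) = 0.15860 + 3 × √(0.15860×0.84140/500) = 0.15860 + 3 × 0.01634 = 0.20761

0.2076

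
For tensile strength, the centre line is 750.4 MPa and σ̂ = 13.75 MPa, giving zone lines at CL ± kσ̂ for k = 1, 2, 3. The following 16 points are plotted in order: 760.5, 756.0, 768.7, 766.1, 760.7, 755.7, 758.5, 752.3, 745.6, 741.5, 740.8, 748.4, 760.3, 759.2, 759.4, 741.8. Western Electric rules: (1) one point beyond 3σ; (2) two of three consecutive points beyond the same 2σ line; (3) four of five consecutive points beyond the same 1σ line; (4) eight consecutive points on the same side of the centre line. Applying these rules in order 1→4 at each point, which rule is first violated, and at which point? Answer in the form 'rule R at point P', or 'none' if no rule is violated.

rule 4 at point 8

Zone of each point (C = within 1σ̂, B = 1σ̂–2σ̂, A = 2σ̂–3σ̂, * = beyond 3σ̂; sign = side of CL): 1:+C, 2:+C, 3:+B, 4:+B, 5:+C, 6:+C, 7:+C, 8:+C, 9:-C, 10:-C, 11:-C, 12:-C, 13:+C, 14:+C, 15:+C, 16:-C
Rule 4 (eight consecutive points on the same side of the centre line) is satisfied at point 8.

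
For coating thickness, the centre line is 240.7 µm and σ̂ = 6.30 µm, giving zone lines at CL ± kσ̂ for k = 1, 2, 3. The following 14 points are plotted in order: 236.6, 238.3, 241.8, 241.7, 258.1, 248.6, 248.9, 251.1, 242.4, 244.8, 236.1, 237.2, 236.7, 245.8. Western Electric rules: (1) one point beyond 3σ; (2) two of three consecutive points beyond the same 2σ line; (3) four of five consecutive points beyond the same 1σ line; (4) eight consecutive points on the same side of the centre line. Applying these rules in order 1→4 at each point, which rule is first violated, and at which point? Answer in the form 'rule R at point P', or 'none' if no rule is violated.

rule 3 at point 8

Zone of each point (C = within 1σ̂, B = 1σ̂–2σ̂, A = 2σ̂–3σ̂, * = beyond 3σ̂; sign = side of CL): 1:-C, 2:-C, 3:+C, 4:+C, 5:+A, 6:+B, 7:+B, 8:+B, 9:+C, 10:+C, 11:-C, 12:-C, 13:-C, 14:+C
Rule 3 (four of five consecutive points beyond the same 1σ limit) is satisfied at point 8.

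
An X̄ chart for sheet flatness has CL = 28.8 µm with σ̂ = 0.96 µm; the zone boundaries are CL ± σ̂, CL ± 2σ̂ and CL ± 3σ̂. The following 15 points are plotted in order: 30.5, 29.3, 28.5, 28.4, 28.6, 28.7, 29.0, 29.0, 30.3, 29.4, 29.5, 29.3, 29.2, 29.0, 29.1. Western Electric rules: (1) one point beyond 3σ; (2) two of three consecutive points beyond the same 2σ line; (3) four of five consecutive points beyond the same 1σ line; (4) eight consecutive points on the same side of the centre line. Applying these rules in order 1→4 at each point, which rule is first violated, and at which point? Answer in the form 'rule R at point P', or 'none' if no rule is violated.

Zone of each point (C = within 1σ̂, B = 1σ̂–2σ̂, A = 2σ̂–3σ̂, * = beyond 3σ̂; sign = side of CL): 1:+B, 2:+C, 3:-C, 4:-C, 5:-C, 6:-C, 7:+C, 8:+C, 9:+B, 10:+C, 11:+C, 12:+C, 13:+C, 14:+C, 15:+C
Rule 4 (eight consecutive points on the same side of the centre line) is satisfied at point 14.

rule 4 at point 14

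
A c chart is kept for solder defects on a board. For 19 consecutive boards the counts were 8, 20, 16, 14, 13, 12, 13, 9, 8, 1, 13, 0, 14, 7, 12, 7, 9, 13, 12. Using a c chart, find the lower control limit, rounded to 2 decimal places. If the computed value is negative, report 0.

0.82

c̄ = (8 + 20 + 16 + 14 + 13 + 12 + 13 + 9 + 8 + 1 + 13 + 0 + 14 + 7 + 12 + 7 + 9 + 13 + 12) / 19 = 201 / 19 = 10.5789
LCL = c̄ − 3√c̄ = 10.5789 − 3 × 3.2525 = 0.8214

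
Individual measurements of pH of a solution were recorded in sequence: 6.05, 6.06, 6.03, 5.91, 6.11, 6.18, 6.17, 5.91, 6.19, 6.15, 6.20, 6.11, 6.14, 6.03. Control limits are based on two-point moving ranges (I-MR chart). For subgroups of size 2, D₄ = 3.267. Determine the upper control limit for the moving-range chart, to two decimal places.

Moving ranges: 0.01, 0.03, 0.12, 0.20, 0.07, 0.01, 0.26, 0.28, 0.04, 0.05, 0.09, 0.03, 0.11; M̄R̄ = 1.3000 / 13 = 0.1000
UCL_MR = D₄·M̄R̄ = 3.267 × 0.1000 = 0.3267

0.33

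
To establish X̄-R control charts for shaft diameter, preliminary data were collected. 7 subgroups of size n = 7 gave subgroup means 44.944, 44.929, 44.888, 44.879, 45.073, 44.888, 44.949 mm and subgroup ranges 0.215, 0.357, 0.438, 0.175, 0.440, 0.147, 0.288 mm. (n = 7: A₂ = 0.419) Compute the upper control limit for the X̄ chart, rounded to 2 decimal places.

45.06

X̄̄ = (44.944 + 44.929 + 44.888 + 44.879 + 45.073 + 44.888 + 44.949) / 7 = 314.5500 / 7 = 44.9357
R̄ = (0.215 + 0.357 + 0.438 + 0.175 + 0.440 + 0.147 + 0.288) / 7 = 2.0600 / 7 = 0.2943
UCL = X̄̄ + A₂·R̄ = 44.9357 + 0.419 × 0.2943 = 45.0590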